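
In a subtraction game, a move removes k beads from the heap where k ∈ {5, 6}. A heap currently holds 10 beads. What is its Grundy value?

Grundy values for subtraction set {5, 6}:
g(0) = mex{} = 0
g(1) = mex{} = 0
g(2) = mex{} = 0
g(3) = mex{} = 0
g(4) = mex{} = 0
g(5) = mex{0} = 1
g(6) = mex{0} = 1
g(7) = mex{0} = 1
g(8) = mex{0} = 1
g(9) = mex{0} = 1
g(10) = mex{0,1} = 2
So g(10) = 2.

2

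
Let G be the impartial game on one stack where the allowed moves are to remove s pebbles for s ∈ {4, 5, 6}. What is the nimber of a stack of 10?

0

Grundy values for subtraction set {4, 5, 6}:
k:     0  1  2  3  4  5  6  7  8  9 10
g(k):  0  0  0  0  1  1  1  1  2  2  0
So g(10) = 0.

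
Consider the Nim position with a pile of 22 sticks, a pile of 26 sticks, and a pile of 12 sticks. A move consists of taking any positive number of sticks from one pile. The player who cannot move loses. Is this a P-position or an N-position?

Nim-sum: 22 ^ 26 ^ 12 = 0.
The nim-sum is 0, so this is a P-position: the player to move is in a losing position under optimal play.

P-position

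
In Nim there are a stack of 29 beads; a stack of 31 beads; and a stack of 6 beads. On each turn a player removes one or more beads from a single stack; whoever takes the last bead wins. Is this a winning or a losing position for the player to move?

Bitwise XOR of the heap sizes:
  11101  (29)
  11111  (31)
  00110  (6)
  -----
  00100  (4)
The nim-sum is 4 ≠ 0, so this is an N-position: the player to move can win.

Winning position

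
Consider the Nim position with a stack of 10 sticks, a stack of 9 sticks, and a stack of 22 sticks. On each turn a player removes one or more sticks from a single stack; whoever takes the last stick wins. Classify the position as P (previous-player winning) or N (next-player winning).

N-position

Nim-sum: 10 XOR 9 XOR 22 = 21.
The nim-sum is 21 ≠ 0, so this is an N-position: the player to move can win.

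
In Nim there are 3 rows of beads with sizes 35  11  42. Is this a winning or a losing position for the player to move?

Compute the nim-sum pairwise:
35 XOR 11 = 40
40 XOR 42 = 2
The nim-sum is 2 ≠ 0, so this is an N-position: the player to move can win.

Winning position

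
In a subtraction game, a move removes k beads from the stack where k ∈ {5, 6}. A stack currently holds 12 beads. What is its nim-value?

0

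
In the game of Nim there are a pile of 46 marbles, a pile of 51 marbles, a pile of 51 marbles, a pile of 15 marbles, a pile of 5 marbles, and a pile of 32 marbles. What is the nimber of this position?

Compute the nim-sum pairwise:
46 ^ 51 = 29
29 ^ 51 = 46
46 ^ 15 = 33
33 ^ 5 = 36
36 ^ 32 = 4

4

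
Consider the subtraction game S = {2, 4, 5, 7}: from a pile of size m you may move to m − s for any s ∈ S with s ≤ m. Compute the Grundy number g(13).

2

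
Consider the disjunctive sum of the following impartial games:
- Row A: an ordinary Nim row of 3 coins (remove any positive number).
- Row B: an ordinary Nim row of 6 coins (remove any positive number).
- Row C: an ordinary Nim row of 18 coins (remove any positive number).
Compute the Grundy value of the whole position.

Row A is a plain Nim row of size 3, so its Grundy value is 3.
Row B is a plain Nim row of size 6, so its Grundy value is 6.
Row C is a plain Nim row of size 18, so its Grundy value is 18.
The value of a disjunctive sum is the nim-sum of the parts.
Combined value = 3 ⊕ 6 ⊕ 18 = 23.

23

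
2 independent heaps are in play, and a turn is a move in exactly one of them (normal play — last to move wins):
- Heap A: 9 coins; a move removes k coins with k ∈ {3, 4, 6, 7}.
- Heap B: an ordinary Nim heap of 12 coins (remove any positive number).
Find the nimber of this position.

Grundy values for heap A (subtraction set {3, 4, 6, 7}):
k:     0  1  2  3  4  5  6  7  8  9
g(k):  0  0  0  1  1  1  2  2  2  3
So g(9) = 3.
Heap B is a plain Nim heap of size 12, so its Grundy value is 12.
The value of a disjunctive sum is the nim-sum of the parts.
Combined value = 3 XOR 12 = 15.

15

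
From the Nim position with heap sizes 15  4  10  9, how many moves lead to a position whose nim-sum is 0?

Nim-sum: 15 XOR 4 XOR 10 XOR 9 = 8.
The overall nim-sum is X = 8. A heap of size p has a winning move iff p XOR X < p (reduce it to p XOR X).
  15: 15 XOR 8 = 7 < 15 — winning move (to 7).
  4: 4 XOR 8 = 12 ≥ 4 — no move.
  10: 10 XOR 8 = 2 < 10 — winning move (to 2).
  9: 9 XOR 8 = 1 < 9 — winning move (to 1).
That gives 3 winning moves.

3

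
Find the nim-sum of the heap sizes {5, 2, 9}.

14

Nim-sum: 5 ^ 2 ^ 9 = 14.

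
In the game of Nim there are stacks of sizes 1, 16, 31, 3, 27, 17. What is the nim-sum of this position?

7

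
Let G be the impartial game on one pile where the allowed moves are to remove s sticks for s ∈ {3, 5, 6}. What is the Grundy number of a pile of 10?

Grundy values for subtraction set {3, 5, 6}:
k:     0  1  2  3  4  5  6  7  8  9 10
g(k):  0  0  0  1  1  1  2  2  2  0  0
So g(10) = 0.

0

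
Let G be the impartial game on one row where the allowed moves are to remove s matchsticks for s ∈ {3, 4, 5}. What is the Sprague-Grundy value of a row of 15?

2

Grundy values for subtraction set {3, 4, 5}:
k:     0  1  2  3  4  5  6  7  8  9 10 11 12 13 14 15
g(k):  0  0  0  1  1  1  2  2  0  0  0  1  1  1  2  2
So g(15) = 2.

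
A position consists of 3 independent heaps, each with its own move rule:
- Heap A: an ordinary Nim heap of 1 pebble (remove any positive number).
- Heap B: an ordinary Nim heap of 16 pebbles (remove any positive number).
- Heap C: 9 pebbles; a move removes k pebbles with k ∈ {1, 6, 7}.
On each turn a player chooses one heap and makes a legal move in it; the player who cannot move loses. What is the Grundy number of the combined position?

18

Heap A is a plain Nim heap of size 1, so its Grundy value is 1.
Heap B is a plain Nim heap of size 16, so its Grundy value is 16.
For heap C, compute g(0), g(1), … with moves {1, 6, 7}:
g(0) = mex{} = 0
g(1) = mex{0} = 1
g(2) = mex{1} = 0
g(3) = mex{0} = 1
g(4) = mex{1} = 0
g(5) = mex{0} = 1
g(6) = mex{0,1} = 2
g(7) = mex{0,1,2} = 3
g(8) = mex{0,1,3} = 2
g(9) = mex{0,1,2} = 3
So g(9) = 3.
By the Sprague-Grundy theorem, the Grundy value of a sum of independent games is the XOR of the component values.
Combined value = 1 XOR 16 XOR 3 = 18.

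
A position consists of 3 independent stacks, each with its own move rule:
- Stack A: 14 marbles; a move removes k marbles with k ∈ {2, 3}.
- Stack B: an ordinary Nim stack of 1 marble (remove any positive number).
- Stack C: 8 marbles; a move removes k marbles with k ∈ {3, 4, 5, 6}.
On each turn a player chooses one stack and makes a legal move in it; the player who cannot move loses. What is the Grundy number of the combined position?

For stack A, compute g(0), g(1), … with moves {2, 3}:
g(0) = mex{} = 0
g(1) = mex{} = 0
g(2) = mex{0} = 1
g(3) = mex{0} = 1
g(4) = mex{0,1} = 2
g(5) = mex{1} = 0
g(6) = mex{1,2} = 0
g(7) = mex{0,2} = 1
g(8) = mex{0} = 1
g(9) = mex{0,1} = 2
g(10) = mex{1} = 0
g(11) = mex{1,2} = 0
g(12) = mex{0,2} = 1
g(13) = mex{0} = 1
g(14) = mex{0,1} = 2
So g(14) = 2.
Stack B is a plain Nim stack of size 1, so its Grundy value is 1.
For stack C, compute g(0), g(1), … with moves {3, 4, 5, 6}:
k:     0  1  2  3  4  5  6  7  8
g(k):  0  0  0  1  1  1  2  2  2
So g(8) = 2.
The value of a disjunctive sum is the nim-sum of the parts.
Combined value = 2 ⊕ 1 ⊕ 2 = 1.

1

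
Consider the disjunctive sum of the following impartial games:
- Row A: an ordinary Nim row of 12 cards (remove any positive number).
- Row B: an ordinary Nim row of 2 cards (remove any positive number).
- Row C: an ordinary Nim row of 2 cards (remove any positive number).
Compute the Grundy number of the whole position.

12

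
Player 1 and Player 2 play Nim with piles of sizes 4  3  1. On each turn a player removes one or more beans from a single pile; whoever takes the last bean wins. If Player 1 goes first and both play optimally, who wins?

Player 1 wins

Compute the nim-sum pairwise:
4 ⊕ 3 = 7
7 ⊕ 1 = 6
The nim-sum is 6 ≠ 0, so this is an N-position: the player to move can win; Player 1 has a winning move.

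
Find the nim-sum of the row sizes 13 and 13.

0

Compute the nim-sum pairwise:
13 ^ 13 = 0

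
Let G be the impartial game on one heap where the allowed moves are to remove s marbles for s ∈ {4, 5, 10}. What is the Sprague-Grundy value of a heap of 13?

Grundy values for subtraction set {4, 5, 10}:
k:     0  1  2  3  4  5  6  7  8  9 10 11 12 13
g(k):  0  0  0  0  1  1  1  1  2  0  2  2  3  1
So g(13) = 1.

1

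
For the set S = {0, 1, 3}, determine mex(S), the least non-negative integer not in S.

2

The values 0, 1 are all present; 2 is the first non-negative integer missing from the set.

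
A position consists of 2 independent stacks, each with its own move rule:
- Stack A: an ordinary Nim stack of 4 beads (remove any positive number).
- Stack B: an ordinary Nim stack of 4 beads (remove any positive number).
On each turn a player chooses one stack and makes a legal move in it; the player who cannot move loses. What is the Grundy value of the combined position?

0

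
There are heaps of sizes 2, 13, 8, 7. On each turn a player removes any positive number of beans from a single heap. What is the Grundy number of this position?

0

Nim-sum: 2 ⊕ 13 ⊕ 8 ⊕ 7 = 0.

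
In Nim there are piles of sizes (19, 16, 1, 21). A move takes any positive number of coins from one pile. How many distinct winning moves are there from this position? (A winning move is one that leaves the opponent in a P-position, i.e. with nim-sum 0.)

Compute the nim-sum pairwise:
19 ^ 16 = 3
3 ^ 1 = 2
2 ^ 21 = 23
The overall nim-sum is X = 23. A pile of size p has a winning move iff p XOR X < p (reduce it to p XOR X).
  19: 19 XOR 23 = 4 < 19 — winning move (to 4).
  16: 16 XOR 23 = 7 < 16 — winning move (to 7).
  1: 1 XOR 23 = 22 ≥ 1 — no move.
  21: 21 XOR 23 = 2 < 21 — winning move (to 2).
That gives 3 winning moves.

3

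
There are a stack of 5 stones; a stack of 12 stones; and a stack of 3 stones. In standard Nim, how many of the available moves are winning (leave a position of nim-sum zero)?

1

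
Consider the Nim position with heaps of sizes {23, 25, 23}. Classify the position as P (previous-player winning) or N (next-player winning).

Nim-sum: 23 ^ 25 ^ 23 = 25.
The nim-sum is 25 ≠ 0, so this is an N-position: the player to move can win.

N-position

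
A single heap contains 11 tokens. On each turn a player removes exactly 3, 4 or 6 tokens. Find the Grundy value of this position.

0

Grundy values for subtraction set {3, 4, 6}:
k:     0  1  2  3  4  5  6  7  8  9 10 11
g(k):  0  0  0  1  1  1  2  2  2  0  0  0
So g(11) = 0.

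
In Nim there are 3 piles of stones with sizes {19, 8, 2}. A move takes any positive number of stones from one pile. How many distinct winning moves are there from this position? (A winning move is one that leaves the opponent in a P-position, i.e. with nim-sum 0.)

1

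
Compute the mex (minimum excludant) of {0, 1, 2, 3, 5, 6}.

The values 0, 1, 2, 3 are all present; 4 is the first non-negative integer missing from the set.

4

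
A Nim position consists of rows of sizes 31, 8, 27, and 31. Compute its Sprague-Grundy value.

Bitwise XOR of the heap sizes:
  11111  (31)
  01000  (8)
  11011  (27)
  11111  (31)
  -----
  10011  (19)

19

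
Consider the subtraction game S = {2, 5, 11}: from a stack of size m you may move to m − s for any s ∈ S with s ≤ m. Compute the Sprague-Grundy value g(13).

3

Compute g(0), g(1), … for moves {2, 5, 11}:
k:     0  1  2  3  4  5  6  7  8  9 10 11 12 13
g(k):  0  0  1  1  0  2  1  0  0  1  1  2  2  3
So g(13) = 3.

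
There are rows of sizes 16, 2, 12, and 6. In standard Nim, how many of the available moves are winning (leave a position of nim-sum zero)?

Compute the nim-sum pairwise:
16 ⊕ 2 = 18
18 ⊕ 12 = 30
30 ⊕ 6 = 24
The overall nim-sum is X = 24. A row of size p has a winning move iff p XOR X < p (reduce it to p XOR X).
  16: 16 XOR 24 = 8 < 16 — winning move (to 8).
  2: 2 XOR 24 = 26 ≥ 2 — no move.
  12: 12 XOR 24 = 20 ≥ 12 — no move.
  6: 6 XOR 24 = 30 ≥ 6 — no move.
That gives 1 winning move.

1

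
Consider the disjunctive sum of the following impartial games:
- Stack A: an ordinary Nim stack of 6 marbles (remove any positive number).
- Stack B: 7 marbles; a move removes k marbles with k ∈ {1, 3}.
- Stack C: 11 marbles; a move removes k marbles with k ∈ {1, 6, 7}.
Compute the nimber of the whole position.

4

Stack A is a plain Nim stack of size 6, so its Grundy value is 6.
Grundy values for stack B (subtraction set {1, 3}):
g(0) = mex{} = 0
g(1) = mex{0} = 1
g(2) = mex{1} = 0
g(3) = mex{0} = 1
g(4) = mex{1} = 0
g(5) = mex{0} = 1
g(6) = mex{1} = 0
g(7) = mex{0} = 1
So g(7) = 1.
Build the Grundy sequence for stack C with g(k) = mex{g(k−s) : s ∈ {1, 6, 7}, s ≤ k}:
g(0) = mex{} = 0
g(1) = mex{0} = 1
g(2) = mex{1} = 0
g(3) = mex{0} = 1
g(4) = mex{1} = 0
g(5) = mex{0} = 1
g(6) = mex{0,1} = 2
g(7) = mex{0,1,2} = 3
g(8) = mex{0,1,3} = 2
g(9) = mex{0,1,2} = 3
g(10) = mex{0,1,3} = 2
g(11) = mex{0,1,2} = 3
So g(11) = 3.
The value of a disjunctive sum is the nim-sum of the parts.
Combined value = 6 XOR 1 XOR 3 = 4.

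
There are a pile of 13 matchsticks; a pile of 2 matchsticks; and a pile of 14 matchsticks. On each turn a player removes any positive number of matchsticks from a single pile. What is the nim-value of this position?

1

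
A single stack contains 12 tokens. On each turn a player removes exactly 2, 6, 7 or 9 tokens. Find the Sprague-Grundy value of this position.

Grundy values for subtraction set {2, 6, 7, 9}:
k:     0  1  2  3  4  5  6  7  8  9 10 11 12
g(k):  0  0  1  1  0  0  1  1  2  2  3  3  2
So g(12) = 2.

2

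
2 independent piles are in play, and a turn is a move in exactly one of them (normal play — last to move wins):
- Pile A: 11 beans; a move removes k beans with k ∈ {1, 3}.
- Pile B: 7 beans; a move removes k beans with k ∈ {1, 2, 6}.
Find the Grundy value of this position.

Build the Grundy sequence for pile A with g(k) = mex{g(k−s) : s ∈ {1, 3}, s ≤ k}:
k:     0  1  2  3  4  5  6  7  8  9 10 11
g(k):  0  1  0  1  0  1  0  1  0  1  0  1
So g(11) = 1.
Grundy values for pile B (subtraction set {1, 2, 6}):
g(0) = mex{} = 0
g(1) = mex{0} = 1
g(2) = mex{0,1} = 2
g(3) = mex{1,2} = 0
g(4) = mex{0,2} = 1
g(5) = mex{0,1} = 2
g(6) = mex{0,1,2} = 3
g(7) = mex{1,2,3} = 0
So g(7) = 0.
By the Sprague-Grundy theorem, the Grundy value of a sum of independent games is the XOR of the component values.
Combined value = 1 ⊕ 0 = 1.

1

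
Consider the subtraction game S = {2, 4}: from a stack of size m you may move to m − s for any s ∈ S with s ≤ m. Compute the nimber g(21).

1

Grundy values for subtraction set {2, 4}:
k:     0  1  2  3  4  5  6  7  8  9 10 11 12 13 14 15 16 17 18 19 20 21
g(k):  0  0  1  1  2  2  0  0  1  1  2  2  0  0  1  1  2  2  0  0  1  1
So g(21) = 1.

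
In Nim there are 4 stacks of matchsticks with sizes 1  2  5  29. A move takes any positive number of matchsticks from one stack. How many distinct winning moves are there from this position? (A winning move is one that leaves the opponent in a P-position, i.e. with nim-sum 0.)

Bitwise XOR of the heap sizes:
  00001  (1)
  00010  (2)
  00101  (5)
  11101  (29)
  -----
  11011  (27)
The overall nim-sum is X = 27. A stack of size p has a winning move iff p XOR X < p (reduce it to p XOR X).
  1: 1 XOR 27 = 26 ≥ 1 — no move.
  2: 2 XOR 27 = 25 ≥ 2 — no move.
  5: 5 XOR 27 = 30 ≥ 5 — no move.
  29: 29 XOR 27 = 6 < 29 — winning move (to 6).
That gives 1 winning move.

1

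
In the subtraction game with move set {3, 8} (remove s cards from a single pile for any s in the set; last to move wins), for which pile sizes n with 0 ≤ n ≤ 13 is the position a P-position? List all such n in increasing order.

Build the Grundy sequence with g(k) = mex{g(k−s) : s ∈ {3, 8}, s ≤ k}:
k:     0  1  2  3  4  5  6  7  8  9 10 11 12 13
g(k):  0  0  0  1  1  1  0  0  2  1  1  0  0  0
The P-positions (g = 0) in 0..13 are 0, 1, 2, 6, 7, 11, 12, 13.

0, 1, 2, 6, 7, 11, 12, 13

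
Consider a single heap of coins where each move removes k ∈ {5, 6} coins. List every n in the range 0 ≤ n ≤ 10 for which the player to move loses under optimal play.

0, 1, 2, 3, 4

Compute g(0), g(1), … for moves {5, 6}:
k:     0  1  2  3  4  5  6  7  8  9 10
g(k):  0  0  0  0  0  1  1  1  1  1  2
The P-positions (g = 0) in 0..10 are 0, 1, 2, 3, 4.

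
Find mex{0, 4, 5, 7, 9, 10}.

0 is in the set but 1 is not, so the mex is 1.

1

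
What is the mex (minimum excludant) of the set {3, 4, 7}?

0

0 is not in the set, so the mex is 0.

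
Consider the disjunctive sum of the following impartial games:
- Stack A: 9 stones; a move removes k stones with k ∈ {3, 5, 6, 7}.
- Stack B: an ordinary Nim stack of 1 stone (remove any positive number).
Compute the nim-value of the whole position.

2

For stack A, compute g(0), g(1), … with moves {3, 5, 6, 7}:
k:     0  1  2  3  4  5  6  7  8  9
g(k):  0  0  0  1  1  1  2  2  2  3
So g(9) = 3.
Stack B is a plain Nim stack of size 1, so its Grundy value is 1.
The value of a disjunctive sum is the nim-sum of the parts.
Combined value = 3 XOR 1 = 2.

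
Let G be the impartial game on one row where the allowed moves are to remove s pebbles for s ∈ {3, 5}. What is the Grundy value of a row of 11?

1

Compute g(0), g(1), … for moves {3, 5}:
g(0) = mex{} = 0
g(1) = mex{} = 0
g(2) = mex{} = 0
g(3) = mex{0} = 1
g(4) = mex{0} = 1
g(5) = mex{0} = 1
g(6) = mex{0,1} = 2
g(7) = mex{0,1} = 2
g(8) = mex{1} = 0
g(9) = mex{1,2} = 0
g(10) = mex{1,2} = 0
g(11) = mex{0,2} = 1
So g(11) = 1.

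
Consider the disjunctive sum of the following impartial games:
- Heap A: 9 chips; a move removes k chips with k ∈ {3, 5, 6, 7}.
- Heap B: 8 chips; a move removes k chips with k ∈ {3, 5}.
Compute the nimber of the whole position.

3

For heap A, compute g(0), g(1), … with moves {3, 5, 6, 7}:
k:     0  1  2  3  4  5  6  7  8  9
g(k):  0  0  0  1  1  1  2  2  2  3
So g(9) = 3.
For heap B, compute g(0), g(1), … with moves {3, 5}:
k:     0  1  2  3  4  5  6  7  8
g(k):  0  0  0  1  1  1  2  2  0
So g(8) = 0.
The value of a disjunctive sum is the nim-sum of the parts.
Combined value = 3 XOR 0 = 3.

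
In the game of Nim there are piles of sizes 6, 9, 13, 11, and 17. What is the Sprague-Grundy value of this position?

Write each in binary and XOR column by column:
  00110  (6)
  01001  (9)
  01101  (13)
  01011  (11)
  10001  (17)
  -----
  11000  (24)

24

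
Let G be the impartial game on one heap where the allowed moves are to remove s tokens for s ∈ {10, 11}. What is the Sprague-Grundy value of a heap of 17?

1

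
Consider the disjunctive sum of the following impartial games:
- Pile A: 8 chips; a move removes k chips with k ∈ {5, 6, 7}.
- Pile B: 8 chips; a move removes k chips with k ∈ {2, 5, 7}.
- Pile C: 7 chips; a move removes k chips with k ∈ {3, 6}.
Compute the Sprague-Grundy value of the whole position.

1

Grundy values for pile A (subtraction set {5, 6, 7}):
g(0) = mex{} = 0
g(1) = mex{} = 0
g(2) = mex{} = 0
g(3) = mex{} = 0
g(4) = mex{} = 0
g(5) = mex{0} = 1
g(6) = mex{0} = 1
g(7) = mex{0} = 1
g(8) = mex{0} = 1
So g(8) = 1.
Grundy values for pile B (subtraction set {2, 5, 7}):
g(0) = mex{} = 0
g(1) = mex{} = 0
g(2) = mex{0} = 1
g(3) = mex{0} = 1
g(4) = mex{1} = 0
g(5) = mex{0,1} = 2
g(6) = mex{0} = 1
g(7) = mex{0,1,2} = 3
g(8) = mex{0,1} = 2
So g(8) = 2.
Grundy values for pile C (subtraction set {3, 6}):
g(0) = mex{} = 0
g(1) = mex{} = 0
g(2) = mex{} = 0
g(3) = mex{0} = 1
g(4) = mex{0} = 1
g(5) = mex{0} = 1
g(6) = mex{0,1} = 2
g(7) = mex{0,1} = 2
So g(7) = 2.
By the Sprague-Grundy theorem, the Grundy value of a sum of independent games is the XOR of the component values.
Combined value = 1 ⊕ 2 ⊕ 2 = 1.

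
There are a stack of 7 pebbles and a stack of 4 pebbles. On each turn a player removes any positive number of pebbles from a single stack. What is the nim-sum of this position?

3

Write each in binary and XOR column by column:
  111  (7)
  100  (4)
  ---
  011  (3)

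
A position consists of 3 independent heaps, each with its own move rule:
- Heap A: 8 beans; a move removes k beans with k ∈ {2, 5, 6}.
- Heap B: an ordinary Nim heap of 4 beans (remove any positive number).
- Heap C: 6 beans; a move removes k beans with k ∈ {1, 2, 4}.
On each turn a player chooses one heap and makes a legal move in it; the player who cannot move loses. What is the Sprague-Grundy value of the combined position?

4

Grundy values for heap A (subtraction set {2, 5, 6}):
g(0) = mex{} = 0
g(1) = mex{} = 0
g(2) = mex{0} = 1
g(3) = mex{0} = 1
g(4) = mex{1} = 0
g(5) = mex{0,1} = 2
g(6) = mex{0} = 1
g(7) = mex{0,1,2} = 3
g(8) = mex{1} = 0
So g(8) = 0.
Heap B is a plain Nim heap of size 4, so its Grundy value is 4.
Build the Grundy sequence for heap C with g(k) = mex{g(k−s) : s ∈ {1, 2, 4}, s ≤ k}:
k:     0  1  2  3  4  5  6
g(k):  0  1  2  0  1  2  0
So g(6) = 0.
The value of a disjunctive sum is the nim-sum of the parts.
Combined value = 0 XOR 4 XOR 0 = 4.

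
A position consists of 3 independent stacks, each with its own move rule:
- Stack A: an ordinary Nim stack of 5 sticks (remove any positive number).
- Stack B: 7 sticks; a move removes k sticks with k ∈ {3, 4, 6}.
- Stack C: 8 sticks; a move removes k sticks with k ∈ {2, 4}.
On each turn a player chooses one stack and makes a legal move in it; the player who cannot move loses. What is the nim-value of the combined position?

Stack A is a plain Nim stack of size 5, so its Grundy value is 5.
For stack B, compute g(0), g(1), … with moves {3, 4, 6}:
g(0) = mex{} = 0
g(1) = mex{} = 0
g(2) = mex{} = 0
g(3) = mex{0} = 1
g(4) = mex{0} = 1
g(5) = mex{0} = 1
g(6) = mex{0,1} = 2
g(7) = mex{0,1} = 2
So g(7) = 2.
Grundy values for stack C (subtraction set {2, 4}):
k:     0  1  2  3  4  5  6  7  8
g(k):  0  0  1  1  2  2  0  0  1
So g(8) = 1.
By the Sprague-Grundy theorem, the Grundy value of a sum of independent games is the XOR of the component values.
Combined value = 5 XOR 2 XOR 1 = 6.

6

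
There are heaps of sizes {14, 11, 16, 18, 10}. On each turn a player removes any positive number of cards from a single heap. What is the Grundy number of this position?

13

Bitwise XOR of the heap sizes:
  01110  (14)
  01011  (11)
  10000  (16)
  10010  (18)
  01010  (10)
  -----
  01101  (13)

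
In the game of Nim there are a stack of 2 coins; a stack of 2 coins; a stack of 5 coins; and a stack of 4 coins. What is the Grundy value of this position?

1

Nim-sum: 2 XOR 2 XOR 5 XOR 4 = 1.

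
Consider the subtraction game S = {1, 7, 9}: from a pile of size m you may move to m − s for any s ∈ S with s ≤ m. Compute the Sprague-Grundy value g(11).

Build the Grundy sequence with g(k) = mex{g(k−s) : s ∈ {1, 7, 9}, s ≤ k}:
k:     0  1  2  3  4  5  6  7  8  9 10 11
g(k):  0  1  0  1  0  1  0  1  0  1  0  1
So g(11) = 1.

1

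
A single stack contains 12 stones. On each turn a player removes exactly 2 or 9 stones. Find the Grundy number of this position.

0

Grundy values for subtraction set {2, 9}:
g(0) = mex{} = 0
g(1) = mex{} = 0
g(2) = mex{0} = 1
g(3) = mex{0} = 1
g(4) = mex{1} = 0
g(5) = mex{1} = 0
g(6) = mex{0} = 1
g(7) = mex{0} = 1
g(8) = mex{1} = 0
g(9) = mex{0,1} = 2
g(10) = mex{0} = 1
g(11) = mex{1,2} = 0
g(12) = mex{1} = 0
So g(12) = 0.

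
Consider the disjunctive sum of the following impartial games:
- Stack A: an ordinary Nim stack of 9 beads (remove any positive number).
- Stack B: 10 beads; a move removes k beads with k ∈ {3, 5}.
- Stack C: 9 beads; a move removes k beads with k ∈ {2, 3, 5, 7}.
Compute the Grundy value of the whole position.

9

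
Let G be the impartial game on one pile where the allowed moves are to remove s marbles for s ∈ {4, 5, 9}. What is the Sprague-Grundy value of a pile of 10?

2

Build the Grundy sequence with g(k) = mex{g(k−s) : s ∈ {4, 5, 9}, s ≤ k}:
k:     0  1  2  3  4  5  6  7  8  9 10
g(k):  0  0  0  0  1  1  1  1  2  2  2
So g(10) = 2.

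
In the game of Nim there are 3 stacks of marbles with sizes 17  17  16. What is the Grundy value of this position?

16

Nim-sum: 17 XOR 17 XOR 16 = 16.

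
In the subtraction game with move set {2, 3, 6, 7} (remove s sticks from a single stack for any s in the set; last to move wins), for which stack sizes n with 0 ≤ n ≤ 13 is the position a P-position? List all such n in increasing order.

0, 1, 5, 9, 10

Compute g(0), g(1), … for moves {2, 3, 6, 7}:
g(0) = mex{} = 0
g(1) = mex{} = 0
g(2) = mex{0} = 1
g(3) = mex{0} = 1
g(4) = mex{0,1} = 2
g(5) = mex{1} = 0
g(6) = mex{0,1,2} = 3
g(7) = mex{0,2} = 1
g(8) = mex{0,1,3} = 2
g(9) = mex{1,3} = 0
g(10) = mex{1,2} = 0
g(11) = mex{0,2} = 1
g(12) = mex{0,3} = 1
g(13) = mex{0,1,3} = 2
The P-positions (g = 0) in 0..13 are 0, 1, 5, 9, 10.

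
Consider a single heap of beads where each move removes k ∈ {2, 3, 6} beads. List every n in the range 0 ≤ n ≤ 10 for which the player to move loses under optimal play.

0, 1, 5, 9, 10

Grundy values for subtraction set {2, 3, 6}:
g(0) = mex{} = 0
g(1) = mex{} = 0
g(2) = mex{0} = 1
g(3) = mex{0} = 1
g(4) = mex{0,1} = 2
g(5) = mex{1} = 0
g(6) = mex{0,1,2} = 3
g(7) = mex{0,2} = 1
g(8) = mex{0,1,3} = 2
g(9) = mex{1,3} = 0
g(10) = mex{1,2} = 0
The P-positions (g = 0) in 0..10 are 0, 1, 5, 9, 10.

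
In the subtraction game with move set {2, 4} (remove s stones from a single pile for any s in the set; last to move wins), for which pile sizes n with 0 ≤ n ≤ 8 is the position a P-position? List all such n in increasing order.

0, 1, 6, 7

Build the Grundy sequence with g(k) = mex{g(k−s) : s ∈ {2, 4}, s ≤ k}:
k:     0  1  2  3  4  5  6  7  8
g(k):  0  0  1  1  2  2  0  0  1
The P-positions (g = 0) in 0..8 are 0, 1, 6, 7.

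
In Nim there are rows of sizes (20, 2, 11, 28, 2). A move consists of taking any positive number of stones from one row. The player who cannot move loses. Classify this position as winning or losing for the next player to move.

Winning position

Bitwise XOR of the heap sizes:
  10100  (20)
  00010  (2)
  01011  (11)
  11100  (28)
  00010  (2)
  -----
  00011  (3)
The nim-sum is 3 ≠ 0, so this is an N-position: the player to move can win.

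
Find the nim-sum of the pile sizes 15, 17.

Nim-sum: 15 ⊕ 17 = 30.

30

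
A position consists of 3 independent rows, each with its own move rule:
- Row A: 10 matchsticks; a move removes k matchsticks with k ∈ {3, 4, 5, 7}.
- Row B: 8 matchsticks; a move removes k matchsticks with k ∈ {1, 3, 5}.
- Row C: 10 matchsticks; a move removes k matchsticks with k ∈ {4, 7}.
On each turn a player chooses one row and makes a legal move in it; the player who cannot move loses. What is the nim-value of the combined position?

2

For row A, compute g(0), g(1), … with moves {3, 4, 5, 7}:
g(0) = mex{} = 0
g(1) = mex{} = 0
g(2) = mex{} = 0
g(3) = mex{0} = 1
g(4) = mex{0} = 1
g(5) = mex{0} = 1
g(6) = mex{0,1} = 2
g(7) = mex{0,1} = 2
g(8) = mex{0,1} = 2
g(9) = mex{0,1,2} = 3
g(10) = mex{1,2} = 0
So g(10) = 0.
Build the Grundy sequence for row B with g(k) = mex{g(k−s) : s ∈ {1, 3, 5}, s ≤ k}:
g(0) = mex{} = 0
g(1) = mex{0} = 1
g(2) = mex{1} = 0
g(3) = mex{0} = 1
g(4) = mex{1} = 0
g(5) = mex{0} = 1
g(6) = mex{1} = 0
g(7) = mex{0} = 1
g(8) = mex{1} = 0
So g(8) = 0.
Build the Grundy sequence for row C with g(k) = mex{g(k−s) : s ∈ {4, 7}, s ≤ k}:
k:     0  1  2  3  4  5  6  7  8  9 10
g(k):  0  0  0  0  1  1  1  1  2  2  2
So g(10) = 2.
By the Sprague-Grundy theorem, the Grundy value of a sum of independent games is the XOR of the component values.
Combined value = 0 XOR 0 XOR 2 = 2.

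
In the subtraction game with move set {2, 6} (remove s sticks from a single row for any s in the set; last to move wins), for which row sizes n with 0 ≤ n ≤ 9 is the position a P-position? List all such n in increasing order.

0, 1, 4, 5, 8, 9

Build the Grundy sequence with g(k) = mex{g(k−s) : s ∈ {2, 6}, s ≤ k}:
g(0) = mex{} = 0
g(1) = mex{} = 0
g(2) = mex{0} = 1
g(3) = mex{0} = 1
g(4) = mex{1} = 0
g(5) = mex{1} = 0
g(6) = mex{0} = 1
g(7) = mex{0} = 1
g(8) = mex{1} = 0
g(9) = mex{1} = 0
The P-positions (g = 0) in 0..9 are 0, 1, 4, 5, 8, 9.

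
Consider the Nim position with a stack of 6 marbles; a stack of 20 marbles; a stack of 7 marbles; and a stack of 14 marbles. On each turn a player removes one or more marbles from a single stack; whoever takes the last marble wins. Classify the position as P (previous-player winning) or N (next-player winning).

Compute the nim-sum pairwise:
6 ^ 20 = 18
18 ^ 7 = 21
21 ^ 14 = 27
The nim-sum is 27 ≠ 0, so this is an N-position: the player to move can win.

N-position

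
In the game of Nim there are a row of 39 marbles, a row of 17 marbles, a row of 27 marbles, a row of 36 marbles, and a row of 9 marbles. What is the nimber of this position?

Write each in binary and XOR column by column:
  100111  (39)
  010001  (17)
  011011  (27)
  100100  (36)
  001001  (9)
  ------
  000000  (0)

0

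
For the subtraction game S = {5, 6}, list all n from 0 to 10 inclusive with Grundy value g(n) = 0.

0, 1, 2, 3, 4

Build the Grundy sequence with g(k) = mex{g(k−s) : s ∈ {5, 6}, s ≤ k}:
k:     0  1  2  3  4  5  6  7  8  9 10
g(k):  0  0  0  0  0  1  1  1  1  1  2
The P-positions (g = 0) in 0..10 are 0, 1, 2, 3, 4.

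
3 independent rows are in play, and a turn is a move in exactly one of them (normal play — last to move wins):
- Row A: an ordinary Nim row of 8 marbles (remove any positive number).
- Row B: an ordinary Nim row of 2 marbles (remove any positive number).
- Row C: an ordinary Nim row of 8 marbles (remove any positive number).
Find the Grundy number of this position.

2

Row A is a plain Nim row of size 8, so its Grundy value is 8.
Row B is a plain Nim row of size 2, so its Grundy value is 2.
Row C is a plain Nim row of size 8, so its Grundy value is 8.
The value of a disjunctive sum is the nim-sum of the parts.
Combined value = 8 ⊕ 2 ⊕ 8 = 2.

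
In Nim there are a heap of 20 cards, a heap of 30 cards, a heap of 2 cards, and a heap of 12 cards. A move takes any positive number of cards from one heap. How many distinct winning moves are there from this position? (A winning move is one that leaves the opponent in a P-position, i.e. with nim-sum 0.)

3

In binary:
  10100  (20)
  11110  (30)
  00010  (2)
  01100  (12)
  -----
  00100  (4)
The overall nim-sum is X = 4. A heap of size p has a winning move iff p XOR X < p (reduce it to p XOR X).
  20: 20 XOR 4 = 16 < 20 — winning move (to 16).
  30: 30 XOR 4 = 26 < 30 — winning move (to 26).
  2: 2 XOR 4 = 6 ≥ 2 — no move.
  12: 12 XOR 4 = 8 < 12 — winning move (to 8).
That gives 3 winning moves.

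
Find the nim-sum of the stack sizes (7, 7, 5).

Nim-sum: 7 ^ 7 ^ 5 = 5.

5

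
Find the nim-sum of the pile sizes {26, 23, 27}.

22

Nim-sum: 26 ^ 23 ^ 27 = 22.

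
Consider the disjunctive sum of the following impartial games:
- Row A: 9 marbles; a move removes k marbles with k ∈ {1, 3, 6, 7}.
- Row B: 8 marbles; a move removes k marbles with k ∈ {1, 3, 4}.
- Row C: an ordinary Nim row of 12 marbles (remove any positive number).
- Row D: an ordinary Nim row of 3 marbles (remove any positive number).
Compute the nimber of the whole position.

13

Grundy values for row A (subtraction set {1, 3, 6, 7}):
g(0) = mex{} = 0
g(1) = mex{0} = 1
g(2) = mex{1} = 0
g(3) = mex{0} = 1
g(4) = mex{1} = 0
g(5) = mex{0} = 1
g(6) = mex{0,1} = 2
g(7) = mex{0,1,2} = 3
g(8) = mex{0,1,3} = 2
g(9) = mex{0,1,2} = 3
So g(9) = 3.
Build the Grundy sequence for row B with g(k) = mex{g(k−s) : s ∈ {1, 3, 4}, s ≤ k}:
k:     0  1  2  3  4  5  6  7  8
g(k):  0  1  0  1  2  3  2  0  1
So g(8) = 1.
Row C is a plain Nim row of size 12, so its Grundy value is 12.
Row D is a plain Nim row of size 3, so its Grundy value is 3.
By the Sprague-Grundy theorem, the Grundy value of a sum of independent games is the XOR of the component values.
Combined value = 3 XOR 1 XOR 12 XOR 3 = 13.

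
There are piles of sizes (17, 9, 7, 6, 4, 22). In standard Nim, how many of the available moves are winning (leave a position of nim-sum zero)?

1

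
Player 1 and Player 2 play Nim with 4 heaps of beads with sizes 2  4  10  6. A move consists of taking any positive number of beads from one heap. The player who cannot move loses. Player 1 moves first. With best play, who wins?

Compute the nim-sum pairwise:
2 XOR 4 = 6
6 XOR 10 = 12
12 XOR 6 = 10
The nim-sum is 10 ≠ 0, so this is an N-position: the player to move can win; Player 1 has a winning move.

Player 1 wins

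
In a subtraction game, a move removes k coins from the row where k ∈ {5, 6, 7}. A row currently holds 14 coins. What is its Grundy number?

0

Compute g(0), g(1), … for moves {5, 6, 7}:
k:     0  1  2  3  4  5  6  7  8  9 10 11 12 13 14
g(k):  0  0  0  0  0  1  1  1  1  1  2  2  0  0  0
So g(14) = 0.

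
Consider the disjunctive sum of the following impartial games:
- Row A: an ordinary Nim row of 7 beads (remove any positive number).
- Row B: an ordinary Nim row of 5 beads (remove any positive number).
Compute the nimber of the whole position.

2

Row A is a plain Nim row of size 7, so its Grundy value is 7.
Row B is a plain Nim row of size 5, so its Grundy value is 5.
By the Sprague-Grundy theorem, the Grundy value of a sum of independent games is the XOR of the component values.
Combined value = 7 XOR 5 = 2.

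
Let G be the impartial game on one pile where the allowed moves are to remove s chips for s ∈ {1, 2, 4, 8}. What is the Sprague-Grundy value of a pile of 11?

2

Grundy values for subtraction set {1, 2, 4, 8}:
g(0) = mex{} = 0
g(1) = mex{0} = 1
g(2) = mex{0,1} = 2
g(3) = mex{1,2} = 0
g(4) = mex{0,2} = 1
g(5) = mex{0,1} = 2
g(6) = mex{1,2} = 0
g(7) = mex{0,2} = 1
g(8) = mex{0,1} = 2
g(9) = mex{1,2} = 0
g(10) = mex{0,2} = 1
g(11) = mex{0,1} = 2
So g(11) = 2.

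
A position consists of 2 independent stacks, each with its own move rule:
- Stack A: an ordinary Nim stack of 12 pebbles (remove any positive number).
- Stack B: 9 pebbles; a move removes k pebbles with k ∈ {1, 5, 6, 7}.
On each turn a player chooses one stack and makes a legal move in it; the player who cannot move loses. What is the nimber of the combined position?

Stack A is a plain Nim stack of size 12, so its Grundy value is 12.
Build the Grundy sequence for stack B with g(k) = mex{g(k−s) : s ∈ {1, 5, 6, 7}, s ≤ k}:
k:     0  1  2  3  4  5  6  7  8  9
g(k):  0  1  0  1  0  1  2  3  2  3
So g(9) = 3.
The value of a disjunctive sum is the nim-sum of the parts.
Combined value = 12 XOR 3 = 15.

15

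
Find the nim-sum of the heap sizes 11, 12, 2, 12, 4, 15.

Compute the nim-sum pairwise:
11 XOR 12 = 7
7 XOR 2 = 5
5 XOR 12 = 9
9 XOR 4 = 13
13 XOR 15 = 2

2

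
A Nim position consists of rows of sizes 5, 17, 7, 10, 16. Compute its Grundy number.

9

Nim-sum: 5 ⊕ 17 ⊕ 7 ⊕ 10 ⊕ 16 = 9.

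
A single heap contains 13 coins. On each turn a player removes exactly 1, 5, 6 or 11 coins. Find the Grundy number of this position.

Compute g(0), g(1), … for moves {1, 5, 6, 11}:
g(0) = mex{} = 0
g(1) = mex{0} = 1
g(2) = mex{1} = 0
g(3) = mex{0} = 1
g(4) = mex{1} = 0
g(5) = mex{0} = 1
g(6) = mex{0,1} = 2
g(7) = mex{0,1,2} = 3
g(8) = mex{0,1,3} = 2
g(9) = mex{0,1,2} = 3
g(10) = mex{0,1,3} = 2
g(11) = mex{0,1,2} = 3
g(12) = mex{1,2,3} = 0
g(13) = mex{0,2,3} = 1
So g(13) = 1.

1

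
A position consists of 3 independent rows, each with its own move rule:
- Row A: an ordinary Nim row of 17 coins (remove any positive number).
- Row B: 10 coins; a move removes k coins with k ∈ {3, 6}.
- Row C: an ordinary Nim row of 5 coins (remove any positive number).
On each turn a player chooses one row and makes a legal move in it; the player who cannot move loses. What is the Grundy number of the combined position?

Row A is a plain Nim row of size 17, so its Grundy value is 17.
For row B, compute g(0), g(1), … with moves {3, 6}:
k:     0  1  2  3  4  5  6  7  8  9 10
g(k):  0  0  0  1  1  1  2  2  2  0  0
So g(10) = 0.
Row C is a plain Nim row of size 5, so its Grundy value is 5.
By the Sprague-Grundy theorem, the Grundy value of a sum of independent games is the XOR of the component values.
Combined value = 17 XOR 0 XOR 5 = 20.

20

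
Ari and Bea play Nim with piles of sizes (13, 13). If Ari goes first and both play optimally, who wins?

Bea wins

In binary:
  1101  (13)
  1101  (13)
  ----
  0000  (0)
The nim-sum is 0, so this is a P-position: the player to move is in a losing position under optimal play; Ari is about to move from it and so loses — Bea wins.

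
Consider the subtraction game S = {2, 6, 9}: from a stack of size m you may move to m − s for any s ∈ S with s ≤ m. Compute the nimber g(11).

3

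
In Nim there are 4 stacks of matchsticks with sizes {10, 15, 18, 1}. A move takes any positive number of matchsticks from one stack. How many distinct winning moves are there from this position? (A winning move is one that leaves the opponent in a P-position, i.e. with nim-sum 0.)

Compute the nim-sum pairwise:
10 ⊕ 15 = 5
5 ⊕ 18 = 23
23 ⊕ 1 = 22
The overall nim-sum is X = 22. A stack of size p has a winning move iff p XOR X < p (reduce it to p XOR X).
  10: 10 XOR 22 = 28 ≥ 10 — no move.
  15: 15 XOR 22 = 25 ≥ 15 — no move.
  18: 18 XOR 22 = 4 < 18 — winning move (to 4).
  1: 1 XOR 22 = 23 ≥ 1 — no move.
That gives 1 winning move.

1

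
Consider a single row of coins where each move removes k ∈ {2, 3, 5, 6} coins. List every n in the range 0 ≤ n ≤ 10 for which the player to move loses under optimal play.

Grundy values for subtraction set {2, 3, 5, 6}:
k:     0  1  2  3  4  5  6  7  8  9 10
g(k):  0  0  1  1  2  2  3  3  0  0  1
The P-positions (g = 0) in 0..10 are 0, 1, 8, 9.

0, 1, 8, 9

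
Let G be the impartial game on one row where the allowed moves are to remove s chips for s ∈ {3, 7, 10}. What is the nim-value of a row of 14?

0

Compute g(0), g(1), … for moves {3, 7, 10}:
g(0) = mex{} = 0
g(1) = mex{} = 0
g(2) = mex{} = 0
g(3) = mex{0} = 1
g(4) = mex{0} = 1
g(5) = mex{0} = 1
g(6) = mex{1} = 0
g(7) = mex{0,1} = 2
g(8) = mex{0,1} = 2
g(9) = mex{0} = 1
g(10) = mex{0,1,2} = 3
g(11) = mex{0,1,2} = 3
g(12) = mex{0,1} = 2
g(13) = mex{0,1,3} = 2
g(14) = mex{1,2,3} = 0
So g(14) = 0.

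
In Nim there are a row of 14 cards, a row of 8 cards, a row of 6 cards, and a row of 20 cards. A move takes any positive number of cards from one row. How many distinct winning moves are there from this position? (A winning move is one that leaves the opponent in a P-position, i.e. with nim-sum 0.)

Nim-sum: 14 ⊕ 8 ⊕ 6 ⊕ 20 = 20.
The overall nim-sum is X = 20. A row of size p has a winning move iff p XOR X < p (reduce it to p XOR X).
  14: 14 XOR 20 = 26 ≥ 14 — no move.
  8: 8 XOR 20 = 28 ≥ 8 — no move.
  6: 6 XOR 20 = 18 ≥ 6 — no move.
  20: 20 XOR 20 = 0 < 20 — winning move (to 0).
That gives 1 winning move.

1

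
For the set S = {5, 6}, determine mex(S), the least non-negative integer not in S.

0 is not in the set, so the mex is 0.

0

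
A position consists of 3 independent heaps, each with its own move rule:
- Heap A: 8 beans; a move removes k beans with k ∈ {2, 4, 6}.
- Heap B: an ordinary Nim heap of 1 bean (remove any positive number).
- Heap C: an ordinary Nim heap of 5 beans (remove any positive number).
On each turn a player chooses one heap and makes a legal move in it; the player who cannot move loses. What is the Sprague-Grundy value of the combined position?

4

Grundy values for heap A (subtraction set {2, 4, 6}):
k:     0  1  2  3  4  5  6  7  8
g(k):  0  0  1  1  2  2  3  3  0
So g(8) = 0.
Heap B is a plain Nim heap of size 1, so its Grundy value is 1.
Heap C is a plain Nim heap of size 5, so its Grundy value is 5.
The value of a disjunctive sum is the nim-sum of the parts.
Combined value = 0 ⊕ 1 ⊕ 5 = 4.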